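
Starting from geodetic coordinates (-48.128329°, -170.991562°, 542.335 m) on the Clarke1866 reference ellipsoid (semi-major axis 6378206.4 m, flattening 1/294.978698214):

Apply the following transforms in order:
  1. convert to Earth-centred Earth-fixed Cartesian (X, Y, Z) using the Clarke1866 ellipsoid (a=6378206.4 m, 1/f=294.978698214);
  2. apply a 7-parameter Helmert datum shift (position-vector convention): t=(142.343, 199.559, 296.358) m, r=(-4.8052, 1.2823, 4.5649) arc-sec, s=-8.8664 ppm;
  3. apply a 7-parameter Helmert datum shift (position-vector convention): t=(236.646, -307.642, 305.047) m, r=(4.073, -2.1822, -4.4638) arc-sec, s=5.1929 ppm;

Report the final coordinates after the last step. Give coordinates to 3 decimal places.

X=-4212569.332 m, Y=-668031.741 m, Z=-4726009.105 m

start: φ=-48.128329°, λ=-170.991562°, h=542.335 m
→ ECEF (a=6378206.400, f=1/294.978698214): X=-4212984.7430, Y=-667907.2598, Z=-4726611.8666
→ Helmert 7p (PV): X=-4212819.6484, Y=-667905.1281, Z=-4726231.8501
→ Helmert 7p (PV): X=-4212569.3316, Y=-668031.7411, Z=-4726009.1050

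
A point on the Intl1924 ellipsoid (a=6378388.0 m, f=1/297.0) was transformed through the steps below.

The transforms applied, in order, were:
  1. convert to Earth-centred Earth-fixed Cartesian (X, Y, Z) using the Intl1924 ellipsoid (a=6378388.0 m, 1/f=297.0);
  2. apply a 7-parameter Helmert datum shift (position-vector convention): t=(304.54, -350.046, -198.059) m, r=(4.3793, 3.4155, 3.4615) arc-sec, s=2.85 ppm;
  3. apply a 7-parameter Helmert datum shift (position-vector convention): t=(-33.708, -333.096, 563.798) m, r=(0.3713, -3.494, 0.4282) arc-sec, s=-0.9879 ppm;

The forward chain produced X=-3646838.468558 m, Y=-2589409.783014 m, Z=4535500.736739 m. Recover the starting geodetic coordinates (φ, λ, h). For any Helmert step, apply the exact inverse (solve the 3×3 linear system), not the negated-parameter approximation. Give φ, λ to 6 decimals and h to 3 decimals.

φ=45.592581°, λ=-144.634938°, h=2001.758 m

start: X=-3646838.4686, Y=-2589409.7830, Z=4535500.7367 m
→ Helmert⁻¹: X=-3646736.9178, Y=-2589063.5107, Z=4535007.8529
→ Helmert⁻¹: X=-3647149.6016, Y=-2588548.5925, Z=4535187.5528
→ geod (Bowring, a=6378388.000): φ=45.59258100°, λ=-144.63493800°, h=2001.7580 m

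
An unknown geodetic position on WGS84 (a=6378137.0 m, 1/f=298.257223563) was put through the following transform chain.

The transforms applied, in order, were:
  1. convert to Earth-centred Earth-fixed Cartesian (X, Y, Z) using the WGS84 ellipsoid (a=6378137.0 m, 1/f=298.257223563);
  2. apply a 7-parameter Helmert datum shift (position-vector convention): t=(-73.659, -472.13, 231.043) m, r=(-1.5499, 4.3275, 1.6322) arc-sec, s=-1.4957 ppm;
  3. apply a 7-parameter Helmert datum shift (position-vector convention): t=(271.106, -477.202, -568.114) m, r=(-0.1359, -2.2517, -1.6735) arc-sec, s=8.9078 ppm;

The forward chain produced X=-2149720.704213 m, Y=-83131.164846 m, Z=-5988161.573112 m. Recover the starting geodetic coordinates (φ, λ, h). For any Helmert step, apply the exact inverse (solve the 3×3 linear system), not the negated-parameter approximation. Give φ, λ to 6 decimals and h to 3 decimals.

φ=-70.358782°, λ=-177.812132°, h=3387.231 m

start: X=-2149720.7042, Y=-83131.1648, Z=-5988161.5731 m
→ Helmert⁻¹: X=-2150037.3510, Y=-82666.7257, Z=-5987516.7068
→ Helmert⁻¹: X=-2149841.9317, Y=-82132.7135, Z=-5987802.4272
→ geod (Bowring, a=6378137.000): φ=-70.35878200°, λ=-177.81213200°, h=3387.2310 m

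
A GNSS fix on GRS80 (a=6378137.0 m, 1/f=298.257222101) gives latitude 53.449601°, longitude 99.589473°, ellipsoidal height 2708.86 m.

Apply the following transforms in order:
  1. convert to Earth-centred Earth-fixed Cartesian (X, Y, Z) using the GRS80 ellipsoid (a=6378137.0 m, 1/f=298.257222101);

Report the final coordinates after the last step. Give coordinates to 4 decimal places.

start: φ=53.449601°, λ=99.589473°, h=2708.860 m
→ ECEF (a=6378137.000, f=1/298.257222101): X=-634401.2469, Y=3755000.9459, Z=5102675.1322

X=-634401.2469 m, Y=3755000.9459 m, Z=5102675.1322 m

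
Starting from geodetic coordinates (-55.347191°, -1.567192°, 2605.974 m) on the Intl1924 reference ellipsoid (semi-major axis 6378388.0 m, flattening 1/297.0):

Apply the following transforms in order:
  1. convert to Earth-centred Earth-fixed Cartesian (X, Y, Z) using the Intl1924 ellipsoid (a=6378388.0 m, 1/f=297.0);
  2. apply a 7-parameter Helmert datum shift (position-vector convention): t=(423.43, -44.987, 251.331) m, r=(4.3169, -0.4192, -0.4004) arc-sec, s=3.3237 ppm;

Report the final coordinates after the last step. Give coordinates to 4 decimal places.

X=3635610.3961 m, Y=-99399.2288 m, Z=-5225468.5773 m

start: φ=-55.347191°, λ=-1.567192°, h=2605.974 m
→ ECEF (a=6378388.000, f=1/297.0): X=3635164.4565, Y=-99456.2235, Z=-5225707.8460
→ Helmert 7p (PV): X=3635610.3961, Y=-99399.2288, Z=-5225468.5773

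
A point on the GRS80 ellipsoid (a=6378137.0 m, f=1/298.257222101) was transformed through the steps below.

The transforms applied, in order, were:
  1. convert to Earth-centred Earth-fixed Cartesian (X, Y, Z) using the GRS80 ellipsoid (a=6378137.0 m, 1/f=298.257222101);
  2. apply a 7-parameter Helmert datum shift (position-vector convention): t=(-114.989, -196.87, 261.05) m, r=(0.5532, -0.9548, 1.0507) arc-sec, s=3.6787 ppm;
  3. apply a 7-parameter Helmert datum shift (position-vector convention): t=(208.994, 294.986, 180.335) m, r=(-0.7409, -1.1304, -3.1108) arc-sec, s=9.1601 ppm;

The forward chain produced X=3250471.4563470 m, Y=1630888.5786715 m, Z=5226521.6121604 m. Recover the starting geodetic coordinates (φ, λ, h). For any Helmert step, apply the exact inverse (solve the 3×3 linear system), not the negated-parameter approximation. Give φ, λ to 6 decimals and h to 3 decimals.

start: X=3250471.4563, Y=1630888.5787, Z=5226521.6122 m
→ Helmert⁻¹: X=3250236.7395, Y=1630608.9024, Z=5226281.4485
→ Helmert⁻¹: X=3250372.2697, Y=1630797.2320, Z=5225981.7539
→ geod (Bowring, a=6378137.000): φ=55.34771200°, λ=26.64412400°, h=3028.9250 m

φ=55.347712°, λ=26.644124°, h=3028.925 m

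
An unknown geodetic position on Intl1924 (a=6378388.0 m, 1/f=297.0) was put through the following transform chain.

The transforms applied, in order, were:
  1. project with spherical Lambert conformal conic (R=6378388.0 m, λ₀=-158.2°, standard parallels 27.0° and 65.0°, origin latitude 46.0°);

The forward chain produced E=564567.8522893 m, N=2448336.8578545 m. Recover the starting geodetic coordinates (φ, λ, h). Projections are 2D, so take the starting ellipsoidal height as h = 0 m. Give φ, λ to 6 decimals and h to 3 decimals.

start: E=564567.8523, N=2448336.8579 m
→ lcc⁻¹: φ=68.25684000°, λ=-144.80211000°

φ=68.256840°, λ=-144.802110°, h=0.000 m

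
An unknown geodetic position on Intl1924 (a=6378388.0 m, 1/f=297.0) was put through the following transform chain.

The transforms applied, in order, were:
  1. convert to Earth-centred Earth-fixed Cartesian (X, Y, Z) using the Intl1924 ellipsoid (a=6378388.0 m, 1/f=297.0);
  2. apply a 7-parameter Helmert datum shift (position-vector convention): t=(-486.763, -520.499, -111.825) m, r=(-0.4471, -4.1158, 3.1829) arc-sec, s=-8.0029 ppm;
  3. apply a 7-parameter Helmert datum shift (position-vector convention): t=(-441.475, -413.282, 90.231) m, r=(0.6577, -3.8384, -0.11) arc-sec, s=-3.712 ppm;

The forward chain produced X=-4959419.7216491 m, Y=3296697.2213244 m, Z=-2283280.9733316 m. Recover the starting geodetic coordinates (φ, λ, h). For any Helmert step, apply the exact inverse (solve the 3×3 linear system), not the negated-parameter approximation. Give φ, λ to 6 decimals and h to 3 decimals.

start: X=-4959419.7216, Y=3296697.2213, Z=-2283280.9733 m
→ Helmert⁻¹: X=-4959040.9029, Y=3297112.8170, Z=-2283297.9102
→ Helmert⁻¹: X=-4958588.4920, Y=3297741.1724, Z=-2283098.2658
→ geod (Bowring, a=6378388.000): φ=-21.10569900°, λ=146.37385200°, h=2090.2010 m

φ=-21.105699°, λ=146.373852°, h=2090.201 m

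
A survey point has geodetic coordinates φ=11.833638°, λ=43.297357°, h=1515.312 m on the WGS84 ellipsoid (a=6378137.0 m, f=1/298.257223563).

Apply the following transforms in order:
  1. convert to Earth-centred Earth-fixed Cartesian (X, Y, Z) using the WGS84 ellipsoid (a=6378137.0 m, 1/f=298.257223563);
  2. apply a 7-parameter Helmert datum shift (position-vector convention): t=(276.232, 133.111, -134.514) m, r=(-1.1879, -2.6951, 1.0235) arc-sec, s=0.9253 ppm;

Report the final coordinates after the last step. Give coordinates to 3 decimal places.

X=4545340.975 m, Y=4282855.693 m, Z=1299608.077 m

start: φ=11.833638°, λ=43.297357°, h=1515.312 m
→ ECEF (a=6378137.000, f=1/298.257223563): X=4545098.7702, Y=4282688.5814, Z=1299706.6659
→ Helmert 7p (PV): X=4545340.9746, Y=4282855.6935, Z=1299608.0773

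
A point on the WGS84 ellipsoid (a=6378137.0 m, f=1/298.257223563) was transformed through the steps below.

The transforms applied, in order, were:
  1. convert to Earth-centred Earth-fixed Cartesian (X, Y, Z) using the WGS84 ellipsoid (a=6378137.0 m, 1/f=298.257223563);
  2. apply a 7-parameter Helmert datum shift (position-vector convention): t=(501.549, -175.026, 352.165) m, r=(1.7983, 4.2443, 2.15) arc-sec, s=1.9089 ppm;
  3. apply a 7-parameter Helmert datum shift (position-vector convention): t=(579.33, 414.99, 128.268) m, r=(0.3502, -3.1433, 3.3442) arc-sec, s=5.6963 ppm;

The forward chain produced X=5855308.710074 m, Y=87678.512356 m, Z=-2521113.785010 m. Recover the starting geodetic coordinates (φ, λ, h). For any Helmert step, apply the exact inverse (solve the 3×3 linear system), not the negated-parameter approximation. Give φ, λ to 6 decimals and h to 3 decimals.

start: X=5855308.7101, Y=87678.5124, Z=-2521113.7850 m
→ Helmert⁻¹: X=5854659.0204, Y=87163.8221, Z=-2521317.0593
→ Helmert⁻¹: X=5854199.0917, Y=87255.6764, Z=-2521544.7099
→ geod (Bowring, a=6378137.000): φ=-23.44053400°, λ=0.85391900°, h=-26.0380 m

φ=-23.440534°, λ=0.853919°, h=-26.038 m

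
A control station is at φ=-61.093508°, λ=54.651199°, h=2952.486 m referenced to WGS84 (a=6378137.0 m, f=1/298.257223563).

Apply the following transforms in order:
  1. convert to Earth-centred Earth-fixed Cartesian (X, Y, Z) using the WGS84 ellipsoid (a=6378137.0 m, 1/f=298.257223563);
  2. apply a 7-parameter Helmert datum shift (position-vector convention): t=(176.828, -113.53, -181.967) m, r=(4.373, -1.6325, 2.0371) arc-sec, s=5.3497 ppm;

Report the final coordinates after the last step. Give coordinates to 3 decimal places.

start: φ=-61.093508°, λ=54.651199°, h=2952.486 m
→ ECEF (a=6378137.000, f=1/298.257223563): X=1789139.0626, Y=2522333.5863, Z=-5562971.3196
→ Helmert 7p (PV): X=1789344.5797, Y=2522369.1606, Z=-5563115.4104

X=1789344.580 m, Y=2522369.161 m, Z=-5563115.410 m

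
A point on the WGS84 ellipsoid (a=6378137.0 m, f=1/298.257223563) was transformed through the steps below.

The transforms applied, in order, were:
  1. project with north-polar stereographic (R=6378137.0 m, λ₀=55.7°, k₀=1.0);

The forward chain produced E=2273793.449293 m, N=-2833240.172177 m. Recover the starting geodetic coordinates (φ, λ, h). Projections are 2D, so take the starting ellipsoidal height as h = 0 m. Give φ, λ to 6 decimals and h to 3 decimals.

φ=58.207474°, λ=94.448497°, h=0.000 m

start: E=2273793.4493, N=-2833240.1722 m
→ stereo⁻¹: φ=58.20747400°, λ=94.44849700°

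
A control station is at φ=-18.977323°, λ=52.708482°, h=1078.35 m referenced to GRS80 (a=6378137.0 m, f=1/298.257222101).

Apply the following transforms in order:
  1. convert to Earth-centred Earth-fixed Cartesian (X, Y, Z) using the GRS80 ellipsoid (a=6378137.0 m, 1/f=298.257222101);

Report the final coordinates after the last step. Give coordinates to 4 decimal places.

start: φ=-18.977323°, λ=52.708482°, h=1078.350 m
→ ECEF (a=6378137.000, f=1/298.257222101): X=3656201.5977, Y=4800924.8512, Z=-2061326.5703

X=3656201.5977 m, Y=4800924.8512 m, Z=-2061326.5703 m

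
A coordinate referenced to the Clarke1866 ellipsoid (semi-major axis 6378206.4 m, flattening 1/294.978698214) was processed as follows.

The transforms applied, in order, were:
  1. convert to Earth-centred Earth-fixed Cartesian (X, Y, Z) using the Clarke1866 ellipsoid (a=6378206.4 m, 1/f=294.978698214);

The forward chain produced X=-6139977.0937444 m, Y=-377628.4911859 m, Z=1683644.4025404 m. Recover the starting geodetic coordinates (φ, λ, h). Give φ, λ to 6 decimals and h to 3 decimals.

φ=15.405964°, λ=-176.480557°, h=1126.999 m

start: X=-6139977.0937, Y=-377628.4912, Z=1683644.4025 m
→ geod (Bowring, a=6378206.400): φ=15.40596400°, λ=-176.48055700°, h=1126.9990 m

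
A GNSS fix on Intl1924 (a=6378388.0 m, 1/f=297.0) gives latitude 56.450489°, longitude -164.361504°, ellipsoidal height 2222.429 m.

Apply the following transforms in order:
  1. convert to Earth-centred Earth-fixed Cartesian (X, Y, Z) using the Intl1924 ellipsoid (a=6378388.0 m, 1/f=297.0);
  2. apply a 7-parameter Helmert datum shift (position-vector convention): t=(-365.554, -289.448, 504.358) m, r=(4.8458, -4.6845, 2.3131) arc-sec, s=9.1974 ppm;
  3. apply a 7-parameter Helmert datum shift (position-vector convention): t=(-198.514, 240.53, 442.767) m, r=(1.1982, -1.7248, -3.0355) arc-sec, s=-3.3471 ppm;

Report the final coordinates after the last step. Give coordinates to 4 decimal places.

X=-3404458.8632 m, Y=-952995.4054 m, Z=5295134.0154 m

start: φ=56.450489°, λ=-164.361504°, h=2222.429 m
→ ECEF (a=6378388.000, f=1/297.0): X=-3403707.0255, Y=-952797.7048, Z=5294289.6094
→ Helmert 7p (PV): X=-3404213.4400, Y=-953258.4668, Z=5294742.9741
→ Helmert 7p (PV): X=-3404458.8632, Y=-952995.4054, Z=5295134.0154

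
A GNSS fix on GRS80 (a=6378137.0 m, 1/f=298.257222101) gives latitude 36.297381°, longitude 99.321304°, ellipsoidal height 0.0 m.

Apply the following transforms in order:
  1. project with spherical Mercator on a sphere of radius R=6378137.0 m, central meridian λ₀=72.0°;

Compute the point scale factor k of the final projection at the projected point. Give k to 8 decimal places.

1.24076354

start: φ=36.297381°, λ=99.321304°, h=0.000 m
→ into merc (λ₀=72.0°): φ=36.29738100°, λ−λ₀=27.32130400°
scale k = 1.24076354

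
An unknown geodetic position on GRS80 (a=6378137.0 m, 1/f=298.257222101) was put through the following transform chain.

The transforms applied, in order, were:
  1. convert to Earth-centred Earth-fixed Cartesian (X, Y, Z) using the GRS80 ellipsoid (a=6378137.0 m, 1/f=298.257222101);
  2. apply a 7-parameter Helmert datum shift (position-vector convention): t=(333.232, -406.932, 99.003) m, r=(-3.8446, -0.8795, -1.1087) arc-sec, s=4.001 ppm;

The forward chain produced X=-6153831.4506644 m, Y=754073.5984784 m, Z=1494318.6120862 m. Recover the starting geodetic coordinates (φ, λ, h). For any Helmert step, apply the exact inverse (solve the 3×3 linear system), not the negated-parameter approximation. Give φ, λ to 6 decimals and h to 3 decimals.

φ=13.637843°, λ=173.011158°, h=765.465 m

start: X=-6153831.4507, Y=754073.5985, Z=1494318.6121 m
→ Helmert⁻¹: X=-6154137.7436, Y=754416.5809, Z=1494253.9333
→ geod (Bowring, a=6378137.000): φ=13.63784300°, λ=173.01115800°, h=765.4650 m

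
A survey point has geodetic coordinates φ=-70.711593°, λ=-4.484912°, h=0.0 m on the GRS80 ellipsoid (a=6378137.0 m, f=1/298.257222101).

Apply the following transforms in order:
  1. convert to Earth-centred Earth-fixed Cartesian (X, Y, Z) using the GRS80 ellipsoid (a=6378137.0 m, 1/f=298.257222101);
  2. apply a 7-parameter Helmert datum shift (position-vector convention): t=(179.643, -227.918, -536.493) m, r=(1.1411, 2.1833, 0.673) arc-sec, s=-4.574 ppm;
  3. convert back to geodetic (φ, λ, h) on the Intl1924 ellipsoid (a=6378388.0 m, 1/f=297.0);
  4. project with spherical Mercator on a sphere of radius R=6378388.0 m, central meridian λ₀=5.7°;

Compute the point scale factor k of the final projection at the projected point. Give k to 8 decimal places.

start: φ=-70.711593°, λ=-4.484912°, h=0.000 m
→ ECEF (a=6378137.000, f=1/298.257222101): X=2106688.2487, Y=-165241.7709, Z=-5997728.9966
→ Helmert 7p (PV): X=2106795.3096, Y=-165428.8789, Z=-5998261.2692
→ geod (Bowring, a=6378388.000): φ=-70.71265397°, λ=-4.48974241°, h=372.8567 m
→ into merc (λ₀=5.7°): φ=-70.71265397°, λ−λ₀=-10.18974241°
scale k = 3.02749624

3.02749624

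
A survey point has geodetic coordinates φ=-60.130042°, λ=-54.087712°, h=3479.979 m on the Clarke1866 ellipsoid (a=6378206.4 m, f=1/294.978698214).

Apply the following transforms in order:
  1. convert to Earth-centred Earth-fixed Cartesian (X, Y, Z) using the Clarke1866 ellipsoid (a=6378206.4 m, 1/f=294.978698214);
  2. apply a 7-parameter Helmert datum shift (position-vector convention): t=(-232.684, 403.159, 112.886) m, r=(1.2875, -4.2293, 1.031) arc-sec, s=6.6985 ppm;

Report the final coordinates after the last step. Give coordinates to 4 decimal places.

X=1868879.7710 m, Y=-2580291.3406 m, Z=-5510429.2586 m

start: φ=-60.130042°, λ=-54.087712°, h=3479.979 m
→ ECEF (a=6378206.400, f=1/294.978698214): X=1868974.0462, Y=-2580720.9514, Z=-5510527.4456
→ Helmert 7p (PV): X=1868879.7710, Y=-2580291.3406, Z=-5510429.2586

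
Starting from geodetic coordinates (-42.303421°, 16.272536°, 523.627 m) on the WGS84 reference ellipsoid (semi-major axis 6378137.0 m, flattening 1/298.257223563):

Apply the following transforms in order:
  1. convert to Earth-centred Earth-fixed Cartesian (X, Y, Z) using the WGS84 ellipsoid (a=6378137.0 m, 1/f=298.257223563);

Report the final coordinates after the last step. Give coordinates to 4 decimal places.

start: φ=-42.303421°, λ=16.272536°, h=523.627 m
→ ECEF (a=6378137.000, f=1/298.257223563): X=4535492.8433, Y=1323911.3214, Z=-4270942.5428

X=4535492.8433 m, Y=1323911.3214 m, Z=-4270942.5428 m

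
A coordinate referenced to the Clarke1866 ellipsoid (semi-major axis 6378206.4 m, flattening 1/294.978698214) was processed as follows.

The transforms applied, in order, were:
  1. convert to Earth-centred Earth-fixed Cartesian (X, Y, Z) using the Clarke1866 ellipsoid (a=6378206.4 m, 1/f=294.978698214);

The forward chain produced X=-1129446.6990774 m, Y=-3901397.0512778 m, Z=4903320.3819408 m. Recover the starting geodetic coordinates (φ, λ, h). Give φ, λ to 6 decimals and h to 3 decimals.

start: X=-1129446.6991, Y=-3901397.0513, Z=4903320.3819 m
→ geod (Bowring, a=6378206.400): φ=50.55483500°, λ=-106.14562500°, h=1676.1290 m

φ=50.554835°, λ=-106.145625°, h=1676.129 m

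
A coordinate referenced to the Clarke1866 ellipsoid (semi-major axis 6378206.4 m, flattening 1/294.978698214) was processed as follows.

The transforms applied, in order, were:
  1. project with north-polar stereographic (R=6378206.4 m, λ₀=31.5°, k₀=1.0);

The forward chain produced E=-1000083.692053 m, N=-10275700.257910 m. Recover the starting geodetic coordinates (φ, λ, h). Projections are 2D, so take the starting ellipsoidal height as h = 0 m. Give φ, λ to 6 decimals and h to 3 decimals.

φ=12.030862°, λ=25.941189°, h=0.000 m

start: E=-1000083.6921, N=-10275700.2579 m
→ stereo⁻¹: φ=12.03086200°, λ=25.94118900°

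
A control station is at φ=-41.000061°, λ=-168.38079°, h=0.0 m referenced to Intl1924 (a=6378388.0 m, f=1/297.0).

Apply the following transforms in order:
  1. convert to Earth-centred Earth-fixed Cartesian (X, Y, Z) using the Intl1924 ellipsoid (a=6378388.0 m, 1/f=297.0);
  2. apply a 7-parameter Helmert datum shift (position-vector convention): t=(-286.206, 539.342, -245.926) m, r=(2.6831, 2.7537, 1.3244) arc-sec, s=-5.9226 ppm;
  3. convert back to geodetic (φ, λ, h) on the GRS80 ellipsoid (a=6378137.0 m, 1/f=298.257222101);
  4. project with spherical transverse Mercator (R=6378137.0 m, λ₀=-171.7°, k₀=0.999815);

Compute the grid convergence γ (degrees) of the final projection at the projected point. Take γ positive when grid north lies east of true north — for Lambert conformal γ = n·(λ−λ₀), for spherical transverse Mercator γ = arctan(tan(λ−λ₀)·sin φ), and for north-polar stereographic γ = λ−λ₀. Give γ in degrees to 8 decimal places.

-2.17411836

start: φ=-41.000061°, λ=-168.380790°, h=0.000 m
→ ECEF (a=6378388.000, f=1/297.0): X=-4722016.6889, Y=-970940.8324, Z=-4162498.9801
→ Helmert 7p (PV): X=-4722324.2643, Y=-970371.9136, Z=-4162669.8432
→ geod (Bowring, a=6378137.000): φ=-40.99930476°, λ=-168.38814907°, h=464.7716 m
→ into tm (λ₀=-171.7°): φ=-40.99930476°, λ−λ₀=3.31185093°
convergence γ = -2.17411836°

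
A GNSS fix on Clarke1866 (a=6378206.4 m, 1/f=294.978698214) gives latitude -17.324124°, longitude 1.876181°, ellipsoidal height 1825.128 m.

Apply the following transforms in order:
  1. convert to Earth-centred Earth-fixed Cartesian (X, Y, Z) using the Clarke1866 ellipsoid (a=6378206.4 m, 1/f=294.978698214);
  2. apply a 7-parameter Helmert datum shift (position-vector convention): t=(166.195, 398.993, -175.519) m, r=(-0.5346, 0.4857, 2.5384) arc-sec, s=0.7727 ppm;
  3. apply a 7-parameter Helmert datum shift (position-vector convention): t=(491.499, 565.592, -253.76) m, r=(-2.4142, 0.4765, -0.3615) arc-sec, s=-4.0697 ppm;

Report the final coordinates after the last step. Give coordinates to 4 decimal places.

X=6089793.3081 m, Y=200465.5244 m, Z=-1887990.7311 m

start: φ=-17.324124°, λ=1.876181°, h=1825.128 m
→ ECEF (a=6378206.400, f=1/294.978698214): X=6089166.6006, Y=199464.3213, Z=-1887536.4135
→ Helmert 7p (PV): X=6089330.6013, Y=199933.5127, Z=-1887728.2463
→ Helmert 7p (PV): X=6089793.3081, Y=200465.5244, Z=-1887990.7311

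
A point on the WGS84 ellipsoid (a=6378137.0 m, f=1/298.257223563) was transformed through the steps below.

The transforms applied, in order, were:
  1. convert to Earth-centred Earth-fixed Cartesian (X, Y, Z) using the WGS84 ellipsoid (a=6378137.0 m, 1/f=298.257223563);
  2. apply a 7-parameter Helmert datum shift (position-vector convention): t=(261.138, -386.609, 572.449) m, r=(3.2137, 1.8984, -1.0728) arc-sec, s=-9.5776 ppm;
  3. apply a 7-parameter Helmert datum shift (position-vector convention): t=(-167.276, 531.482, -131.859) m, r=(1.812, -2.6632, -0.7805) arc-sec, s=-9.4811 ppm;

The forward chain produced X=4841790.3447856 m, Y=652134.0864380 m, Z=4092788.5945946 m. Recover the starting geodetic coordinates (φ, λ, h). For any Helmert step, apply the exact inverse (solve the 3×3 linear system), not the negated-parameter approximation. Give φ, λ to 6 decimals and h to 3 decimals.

φ=40.140920°, λ=7.671039°, h=3773.294 m

start: X=4841790.3448, Y=652134.0864, Z=4092788.5946 m
→ Helmert⁻¹: X=4842053.9080, Y=651663.0599, Z=4092891.0161
→ Helmert⁻¹: X=4841798.0862, Y=652144.8580, Z=4092392.1639
→ geod (Bowring, a=6378137.000): φ=40.14092000°, λ=7.67103900°, h=3773.2940 m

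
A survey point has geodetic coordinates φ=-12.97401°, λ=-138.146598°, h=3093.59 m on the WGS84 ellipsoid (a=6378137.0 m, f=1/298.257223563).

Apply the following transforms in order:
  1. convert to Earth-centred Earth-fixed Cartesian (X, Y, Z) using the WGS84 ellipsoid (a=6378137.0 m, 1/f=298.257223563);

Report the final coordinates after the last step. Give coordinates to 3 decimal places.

X=-4632532.390 m, Y=-4149737.849 m, Z=-1423298.011 m

start: φ=-12.974010°, λ=-138.146598°, h=3093.590 m
→ ECEF (a=6378137.000, f=1/298.257223563): X=-4632532.3898, Y=-4149737.8490, Z=-1423298.0110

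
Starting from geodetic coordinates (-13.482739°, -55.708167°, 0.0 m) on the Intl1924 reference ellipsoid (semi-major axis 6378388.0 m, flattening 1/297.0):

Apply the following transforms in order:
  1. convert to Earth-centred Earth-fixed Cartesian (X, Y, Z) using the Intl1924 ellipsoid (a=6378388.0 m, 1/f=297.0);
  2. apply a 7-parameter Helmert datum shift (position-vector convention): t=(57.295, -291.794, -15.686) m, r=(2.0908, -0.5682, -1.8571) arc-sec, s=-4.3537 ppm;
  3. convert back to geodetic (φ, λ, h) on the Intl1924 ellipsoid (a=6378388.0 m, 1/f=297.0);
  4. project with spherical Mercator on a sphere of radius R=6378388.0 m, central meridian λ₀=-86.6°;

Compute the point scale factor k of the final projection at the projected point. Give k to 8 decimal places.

start: φ=-13.482739°, λ=-55.708167°, h=0.000 m
→ ECEF (a=6378388.000, f=1/297.0): X=3495235.5013, Y=-5125392.8345, Z=-1477409.0233
→ Helmert 7p (PV): X=3495235.5028, Y=-5125678.8076, Z=-1477460.6020
→ geod (Bowring, a=6378388.000): φ=-13.48269445°, λ=-55.70965498°, h=241.7819 m
→ into merc (λ₀=-86.6°): φ=-13.48269445°, λ−λ₀=30.89034502°
scale k = 1.02834067

1.02834067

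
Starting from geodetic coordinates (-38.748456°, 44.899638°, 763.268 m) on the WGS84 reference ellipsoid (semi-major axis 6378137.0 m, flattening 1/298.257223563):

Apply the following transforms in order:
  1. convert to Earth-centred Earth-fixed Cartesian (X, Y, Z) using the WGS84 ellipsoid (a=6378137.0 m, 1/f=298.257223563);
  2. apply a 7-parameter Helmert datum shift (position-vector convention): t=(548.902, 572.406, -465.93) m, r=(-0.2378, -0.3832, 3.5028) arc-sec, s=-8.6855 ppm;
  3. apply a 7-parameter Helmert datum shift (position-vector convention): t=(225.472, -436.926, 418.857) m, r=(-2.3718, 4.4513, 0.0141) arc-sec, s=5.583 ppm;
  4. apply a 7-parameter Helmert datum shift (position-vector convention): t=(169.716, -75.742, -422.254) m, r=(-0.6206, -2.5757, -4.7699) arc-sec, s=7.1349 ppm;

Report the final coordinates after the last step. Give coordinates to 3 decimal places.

start: φ=-38.748456°, λ=44.899638°, h=763.268 m
→ ECEF (a=6378137.000, f=1/298.257223563): X=3528580.6281, Y=3516240.5731, Z=-3971054.6995
→ Helmert 7p (PV): X=3529046.5475, Y=3516837.7827, Z=-3971483.6373
→ Helmert 7p (PV): X=3529205.7746, Y=3516375.0648, Z=-3971203.5518
→ Helmert 7p (PV): X=3529531.5785, Y=3516230.8494, Z=-3971620.6492

X=3529531.578 m, Y=3516230.849 m, Z=-3971620.649 m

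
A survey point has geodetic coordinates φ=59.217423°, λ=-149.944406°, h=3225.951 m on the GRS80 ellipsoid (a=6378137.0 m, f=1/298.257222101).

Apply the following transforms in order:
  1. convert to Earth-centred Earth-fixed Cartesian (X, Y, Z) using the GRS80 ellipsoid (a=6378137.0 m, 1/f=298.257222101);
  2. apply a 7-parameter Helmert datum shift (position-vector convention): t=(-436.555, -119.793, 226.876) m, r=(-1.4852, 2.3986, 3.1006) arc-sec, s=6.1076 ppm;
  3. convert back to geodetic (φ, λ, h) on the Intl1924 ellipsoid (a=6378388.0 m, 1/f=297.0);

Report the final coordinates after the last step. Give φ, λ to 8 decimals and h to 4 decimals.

φ=59.21659161°, λ=-149.94559540°, h=3500.4631 m

start: φ=59.217423°, λ=-149.944406°, h=3225.951 m
→ ECEF (a=6378137.000, f=1/298.257222101): X=-2833741.6486, Y=-1639729.6594, Z=5459142.6096
→ Helmert 7p (PV): X=-2834107.3788, Y=-1639862.7562, Z=5459447.5878
→ geod (Bowring, a=6378388.000): φ=59.21659161°, λ=-149.94559540°, h=3500.4631 m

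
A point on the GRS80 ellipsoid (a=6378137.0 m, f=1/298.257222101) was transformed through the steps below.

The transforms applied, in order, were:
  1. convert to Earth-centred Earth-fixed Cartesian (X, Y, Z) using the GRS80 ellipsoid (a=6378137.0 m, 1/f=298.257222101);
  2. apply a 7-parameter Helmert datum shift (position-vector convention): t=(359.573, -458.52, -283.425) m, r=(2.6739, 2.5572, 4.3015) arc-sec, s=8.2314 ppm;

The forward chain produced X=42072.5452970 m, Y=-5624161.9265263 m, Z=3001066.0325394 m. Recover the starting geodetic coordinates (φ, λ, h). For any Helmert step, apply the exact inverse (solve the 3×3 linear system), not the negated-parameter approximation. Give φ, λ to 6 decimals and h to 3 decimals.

start: X=42072.5453, Y=-5624161.9265, Z=3001066.0325 m
→ Helmert⁻¹: X=41558.1422, Y=-5623619.0742, Z=3001398.1691
→ geod (Bowring, a=6378137.000): φ=28.24889500°, λ=-89.57659600°, h=1197.6120 m

φ=28.248895°, λ=-89.576596°, h=1197.612 m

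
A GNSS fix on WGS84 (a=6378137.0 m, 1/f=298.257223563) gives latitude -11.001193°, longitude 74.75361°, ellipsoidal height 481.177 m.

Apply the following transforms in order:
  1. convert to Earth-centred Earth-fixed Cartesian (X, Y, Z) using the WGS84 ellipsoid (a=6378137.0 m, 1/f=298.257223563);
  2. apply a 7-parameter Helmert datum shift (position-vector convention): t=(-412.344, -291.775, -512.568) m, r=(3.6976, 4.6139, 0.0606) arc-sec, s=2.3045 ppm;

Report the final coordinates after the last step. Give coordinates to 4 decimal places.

X=1646326.2843 m, Y=6041503.5033 m, Z=-1209671.4020 m

start: φ=-11.001193°, λ=74.753610°, h=481.177 m
→ ECEF (a=6378137.000, f=1/298.257223563): X=1646763.6574, Y=6041759.1940, Z=-1209227.5188
→ Helmert 7p (PV): X=1646326.2843, Y=6041503.5033, Z=-1209671.4020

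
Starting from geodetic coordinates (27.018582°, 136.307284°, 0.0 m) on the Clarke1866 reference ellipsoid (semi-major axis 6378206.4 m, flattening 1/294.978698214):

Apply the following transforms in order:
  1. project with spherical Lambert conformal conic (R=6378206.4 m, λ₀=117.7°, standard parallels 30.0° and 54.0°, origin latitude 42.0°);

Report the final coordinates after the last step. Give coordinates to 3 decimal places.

start: φ=27.018582°, λ=136.307284°, h=0.000 m
→ lcc (R=6378206.4, λ₀=117.7°): E=1852059.6377, N=-1446905.0032

E=1852059.638 m, N=-1446905.003 m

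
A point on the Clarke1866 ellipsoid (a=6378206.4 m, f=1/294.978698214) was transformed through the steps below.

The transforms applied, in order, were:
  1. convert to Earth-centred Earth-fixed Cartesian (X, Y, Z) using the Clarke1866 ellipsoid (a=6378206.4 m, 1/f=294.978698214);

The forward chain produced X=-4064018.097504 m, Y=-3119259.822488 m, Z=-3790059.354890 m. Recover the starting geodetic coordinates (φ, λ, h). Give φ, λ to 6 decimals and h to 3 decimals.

start: X=-4064018.0975, Y=-3119259.8225, Z=-3790059.3549 m
→ geod (Bowring, a=6378206.400): φ=-36.68020600°, λ=-142.49264400°, h=2109.7050 m

φ=-36.680206°, λ=-142.492644°, h=2109.705 m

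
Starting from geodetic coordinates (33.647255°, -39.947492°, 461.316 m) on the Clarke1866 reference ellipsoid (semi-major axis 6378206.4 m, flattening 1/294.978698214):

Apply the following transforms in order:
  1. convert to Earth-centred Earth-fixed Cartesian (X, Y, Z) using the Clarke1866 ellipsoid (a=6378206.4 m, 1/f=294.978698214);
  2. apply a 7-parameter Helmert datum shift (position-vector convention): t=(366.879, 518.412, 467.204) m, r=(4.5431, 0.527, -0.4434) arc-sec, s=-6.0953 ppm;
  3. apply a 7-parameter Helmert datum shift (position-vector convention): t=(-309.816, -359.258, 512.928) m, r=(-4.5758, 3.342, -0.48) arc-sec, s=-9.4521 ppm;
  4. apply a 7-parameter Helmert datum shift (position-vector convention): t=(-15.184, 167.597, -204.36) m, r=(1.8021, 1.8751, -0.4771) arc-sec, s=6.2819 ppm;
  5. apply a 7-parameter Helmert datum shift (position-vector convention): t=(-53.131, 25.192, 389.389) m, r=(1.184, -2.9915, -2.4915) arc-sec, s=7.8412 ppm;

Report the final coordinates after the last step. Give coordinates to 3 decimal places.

X=4075034.884 m, Y=-3412800.566 m, Z=3515070.449 m

start: φ=33.647255°, λ=-39.947492°, h=461.316 m
→ ECEF (a=6378206.400, f=1/294.978698214): X=4075069.4398, Y=-3413030.1558, Z=3514013.5490
→ Helmert 7p (PV): X=4075413.1213, Y=-3412577.0980, Z=3514373.7490
→ Helmert 7p (PV): X=4075113.7838, Y=-3412835.6213, Z=3514863.1319
→ Helmert 7p (PV): X=4075148.2580, Y=-3412729.5984, Z=3514613.9883
→ Helmert 7p (PV): X=4075034.8844, Y=-3412800.5656, Z=3515070.4494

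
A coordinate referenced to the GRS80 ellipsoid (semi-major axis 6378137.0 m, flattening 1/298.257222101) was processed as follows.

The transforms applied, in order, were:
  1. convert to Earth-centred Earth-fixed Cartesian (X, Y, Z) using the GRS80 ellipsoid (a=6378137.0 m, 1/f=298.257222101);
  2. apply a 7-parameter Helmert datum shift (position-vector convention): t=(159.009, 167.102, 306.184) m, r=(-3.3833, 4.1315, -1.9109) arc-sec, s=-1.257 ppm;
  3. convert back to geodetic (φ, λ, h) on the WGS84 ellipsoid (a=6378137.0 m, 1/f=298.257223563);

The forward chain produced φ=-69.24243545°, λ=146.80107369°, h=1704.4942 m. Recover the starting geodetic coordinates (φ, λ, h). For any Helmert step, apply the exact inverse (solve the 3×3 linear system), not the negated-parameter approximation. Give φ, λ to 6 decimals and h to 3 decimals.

start: φ=-69.242435°, λ=146.801074°, h=1704.494 m
→ ECEF (a=6378137.000, f=1/298.257223563): X=-1897598.4161, Y=1241702.8220, Z=-5943204.9766
→ Helmert⁻¹: X=-1897652.2638, Y=1241617.1903, Z=-5943536.2759
→ geod (Bowring, a=6378137.000): φ=-69.24350300°, λ=146.80362900°, h=2013.6420 m

φ=-69.243503°, λ=146.803629°, h=2013.642 m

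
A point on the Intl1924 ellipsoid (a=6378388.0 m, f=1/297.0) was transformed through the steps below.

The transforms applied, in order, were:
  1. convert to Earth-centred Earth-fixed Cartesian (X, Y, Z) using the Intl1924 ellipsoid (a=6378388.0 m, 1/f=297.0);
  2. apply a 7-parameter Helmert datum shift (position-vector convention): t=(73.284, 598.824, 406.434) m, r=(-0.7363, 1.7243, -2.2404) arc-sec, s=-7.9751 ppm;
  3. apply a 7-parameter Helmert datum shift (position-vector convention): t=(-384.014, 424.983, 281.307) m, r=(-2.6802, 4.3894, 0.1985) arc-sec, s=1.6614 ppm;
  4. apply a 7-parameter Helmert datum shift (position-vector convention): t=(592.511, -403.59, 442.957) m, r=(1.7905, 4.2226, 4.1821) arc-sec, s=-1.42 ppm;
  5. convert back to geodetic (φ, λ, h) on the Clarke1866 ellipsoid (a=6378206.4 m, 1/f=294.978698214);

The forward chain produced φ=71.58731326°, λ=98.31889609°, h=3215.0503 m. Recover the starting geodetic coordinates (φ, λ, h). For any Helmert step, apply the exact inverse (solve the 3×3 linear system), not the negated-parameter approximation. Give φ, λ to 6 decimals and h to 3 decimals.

start: φ=71.587313°, λ=98.318896°, h=3215.050 m
→ ECEF (a=6378206.400, f=1/294.978698214): X=-292518.6262, Y=2000523.2603, Z=6032166.6950
→ Helmert⁻¹: X=-293194.4622, Y=2000987.9950, Z=6031708.9311
→ Helmert⁻¹: X=-292936.3880, Y=2000481.5978, Z=6031437.3639
→ Helmert⁻¹: X=-293084.1486, Y=1999874.0107, Z=6031083.7172
→ geod (Bowring, a=6378388.000): φ=71.58822400°, λ=98.33742100°, h=1696.9980 m

φ=71.588224°, λ=98.337421°, h=1696.998 m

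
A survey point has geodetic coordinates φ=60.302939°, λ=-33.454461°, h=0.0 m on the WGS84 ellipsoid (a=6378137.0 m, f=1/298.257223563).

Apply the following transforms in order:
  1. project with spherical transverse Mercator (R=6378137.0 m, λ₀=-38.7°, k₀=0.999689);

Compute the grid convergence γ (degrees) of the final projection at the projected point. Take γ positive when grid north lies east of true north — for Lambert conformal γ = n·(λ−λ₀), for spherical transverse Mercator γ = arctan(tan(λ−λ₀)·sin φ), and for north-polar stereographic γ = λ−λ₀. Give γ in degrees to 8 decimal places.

start: φ=60.302939°, λ=-33.454461°, h=0.000 m
→ into tm (λ₀=-38.7°): φ=60.30293900°, λ−λ₀=5.24553900°
convergence γ = 4.55969697°

4.55969697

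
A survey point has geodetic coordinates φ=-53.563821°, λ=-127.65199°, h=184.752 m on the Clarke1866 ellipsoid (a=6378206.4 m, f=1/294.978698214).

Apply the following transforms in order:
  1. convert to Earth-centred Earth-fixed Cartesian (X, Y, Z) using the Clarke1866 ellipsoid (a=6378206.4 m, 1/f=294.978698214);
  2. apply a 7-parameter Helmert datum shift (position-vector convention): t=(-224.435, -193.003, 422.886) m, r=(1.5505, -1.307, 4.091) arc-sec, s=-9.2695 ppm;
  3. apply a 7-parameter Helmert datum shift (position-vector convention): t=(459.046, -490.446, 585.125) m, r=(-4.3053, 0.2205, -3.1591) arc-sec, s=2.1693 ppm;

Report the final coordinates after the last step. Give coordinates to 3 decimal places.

start: φ=-53.563821°, λ=-127.651990°, h=184.752 m
→ ECEF (a=6378206.400, f=1/294.978698214): X=-2319220.4323, Y=-3005922.8426, Z=-5108004.8844
→ Helmert 7p (PV): X=-2319331.3846, Y=-3006095.5838, Z=-5107571.9408
→ Helmert 7p (PV): X=-2318928.8707, Y=-3006663.6375, Z=-5106932.6709

X=-2318928.871 m, Y=-3006663.638 m, Z=-5106932.671 m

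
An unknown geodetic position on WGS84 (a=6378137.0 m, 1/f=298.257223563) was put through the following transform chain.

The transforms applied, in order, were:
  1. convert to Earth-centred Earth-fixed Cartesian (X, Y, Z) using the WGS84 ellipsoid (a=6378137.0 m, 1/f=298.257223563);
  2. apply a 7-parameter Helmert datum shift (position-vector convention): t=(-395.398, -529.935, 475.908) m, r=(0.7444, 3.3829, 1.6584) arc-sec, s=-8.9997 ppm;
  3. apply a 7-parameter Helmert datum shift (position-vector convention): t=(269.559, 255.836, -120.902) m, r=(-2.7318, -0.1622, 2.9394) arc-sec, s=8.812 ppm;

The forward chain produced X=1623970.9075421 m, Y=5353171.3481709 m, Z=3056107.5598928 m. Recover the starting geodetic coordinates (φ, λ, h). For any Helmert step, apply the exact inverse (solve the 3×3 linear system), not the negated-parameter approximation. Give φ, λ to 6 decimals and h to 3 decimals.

start: X=1623970.9075, Y=5353171.3482, Z=3056107.5599 m
→ Helmert⁻¹: X=1623765.7247, Y=5352804.7254, Z=3056271.1471
→ Helmert⁻¹: X=1624168.6639, Y=5353380.8090, Z=3055830.0581
→ geod (Bowring, a=6378137.000): φ=28.80713700°, λ=73.12266400°, h=1332.2670 m

φ=28.807137°, λ=73.122664°, h=1332.267 m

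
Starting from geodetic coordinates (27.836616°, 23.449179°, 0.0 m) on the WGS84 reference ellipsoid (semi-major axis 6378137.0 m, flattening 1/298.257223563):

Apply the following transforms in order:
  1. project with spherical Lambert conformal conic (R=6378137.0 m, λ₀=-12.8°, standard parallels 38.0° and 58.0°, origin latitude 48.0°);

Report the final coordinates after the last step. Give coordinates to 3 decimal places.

E=3587829.853 m, N=-1391645.397 m

start: φ=27.836616°, λ=23.449179°, h=0.000 m
→ lcc (R=6378137.0, λ₀=-12.8°): E=3587829.8529, N=-1391645.3966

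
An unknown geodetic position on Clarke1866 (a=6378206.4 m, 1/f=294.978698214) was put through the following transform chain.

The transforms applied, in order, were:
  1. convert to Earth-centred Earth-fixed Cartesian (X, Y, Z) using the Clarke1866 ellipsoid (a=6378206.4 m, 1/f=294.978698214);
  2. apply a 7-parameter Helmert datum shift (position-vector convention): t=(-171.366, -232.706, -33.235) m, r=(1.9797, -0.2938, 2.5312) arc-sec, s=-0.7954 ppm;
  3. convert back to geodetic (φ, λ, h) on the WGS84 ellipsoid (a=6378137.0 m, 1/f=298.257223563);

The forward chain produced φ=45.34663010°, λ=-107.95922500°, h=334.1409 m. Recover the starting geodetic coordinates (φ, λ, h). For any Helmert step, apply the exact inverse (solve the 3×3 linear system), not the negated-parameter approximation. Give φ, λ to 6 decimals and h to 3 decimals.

φ=45.351284°, λ=-107.958856°, h=221.150 m

start: φ=45.346630°, λ=-107.959225°, h=334.141 m
→ ECEF (a=6378137.000, f=1/298.257223563): X=-1384602.3296, Y=-4271709.3054, Z=4514743.2705
→ Helmert⁻¹: X=-1384478.0512, Y=-4271419.6745, Z=4514823.0651
→ geod (Bowring, a=6378206.400): φ=45.35128400°, λ=-107.95885600°, h=221.1500 m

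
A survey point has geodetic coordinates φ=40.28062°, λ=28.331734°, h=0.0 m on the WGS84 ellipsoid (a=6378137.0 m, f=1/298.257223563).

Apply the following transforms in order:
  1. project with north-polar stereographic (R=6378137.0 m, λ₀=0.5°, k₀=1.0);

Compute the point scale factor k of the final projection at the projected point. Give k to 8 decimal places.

start: φ=40.280620°, λ=28.331734°, h=0.000 m
→ into stereo (λ₀=0.5°): φ=40.28062000°, λ−λ₀=27.83173400°
scale k = 1.21467440

1.21467440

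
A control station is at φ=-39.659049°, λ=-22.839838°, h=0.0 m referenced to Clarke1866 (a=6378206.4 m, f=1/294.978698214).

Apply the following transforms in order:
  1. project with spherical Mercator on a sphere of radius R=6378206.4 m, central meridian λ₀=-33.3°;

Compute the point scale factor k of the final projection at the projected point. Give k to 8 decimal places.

start: φ=-39.659049°, λ=-22.839838°, h=0.000 m
→ into merc (λ₀=-33.3°): φ=-39.65904900°, λ−λ₀=10.46016200°
scale k = 1.29894438

1.29894438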